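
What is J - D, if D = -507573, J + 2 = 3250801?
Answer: 3758372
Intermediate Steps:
J = 3250799 (J = -2 + 3250801 = 3250799)
J - D = 3250799 - 1*(-507573) = 3250799 + 507573 = 3758372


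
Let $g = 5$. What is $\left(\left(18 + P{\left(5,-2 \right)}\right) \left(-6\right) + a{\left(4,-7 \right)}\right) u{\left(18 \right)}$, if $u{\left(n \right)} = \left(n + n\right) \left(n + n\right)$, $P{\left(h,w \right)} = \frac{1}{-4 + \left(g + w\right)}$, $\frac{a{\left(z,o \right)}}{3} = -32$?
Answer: $-256608$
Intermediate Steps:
$a{\left(z,o \right)} = -96$ ($a{\left(z,o \right)} = 3 \left(-32\right) = -96$)
$P{\left(h,w \right)} = \frac{1}{1 + w}$ ($P{\left(h,w \right)} = \frac{1}{-4 + \left(5 + w\right)} = \frac{1}{1 + w}$)
$u{\left(n \right)} = 4 n^{2}$ ($u{\left(n \right)} = 2 n 2 n = 4 n^{2}$)
$\left(\left(18 + P{\left(5,-2 \right)}\right) \left(-6\right) + a{\left(4,-7 \right)}\right) u{\left(18 \right)} = \left(\left(18 + \frac{1}{1 - 2}\right) \left(-6\right) - 96\right) 4 \cdot 18^{2} = \left(\left(18 + \frac{1}{-1}\right) \left(-6\right) - 96\right) 4 \cdot 324 = \left(\left(18 - 1\right) \left(-6\right) - 96\right) 1296 = \left(17 \left(-6\right) - 96\right) 1296 = \left(-102 - 96\right) 1296 = \left(-198\right) 1296 = -256608$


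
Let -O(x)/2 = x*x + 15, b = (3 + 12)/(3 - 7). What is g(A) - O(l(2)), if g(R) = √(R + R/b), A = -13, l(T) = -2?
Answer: 38 + I*√2145/15 ≈ 38.0 + 3.0876*I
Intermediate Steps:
b = -15/4 (b = 15/(-4) = 15*(-¼) = -15/4 ≈ -3.7500)
O(x) = -30 - 2*x² (O(x) = -2*(x*x + 15) = -2*(x² + 15) = -2*(15 + x²) = -30 - 2*x²)
g(R) = √165*√R/15 (g(R) = √(R + R/(-15/4)) = √(R + R*(-4/15)) = √(R - 4*R/15) = √(11*R/15) = √165*√R/15)
g(A) - O(l(2)) = √165*√(-13)/15 - (-30 - 2*(-2)²) = √165*(I*√13)/15 - (-30 - 2*4) = I*√2145/15 - (-30 - 8) = I*√2145/15 - 1*(-38) = I*√2145/15 + 38 = 38 + I*√2145/15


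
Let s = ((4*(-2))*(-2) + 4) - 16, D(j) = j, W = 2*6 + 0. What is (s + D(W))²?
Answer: 256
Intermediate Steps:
W = 12 (W = 12 + 0 = 12)
s = 4 (s = (-8*(-2) + 4) - 16 = (16 + 4) - 16 = 20 - 16 = 4)
(s + D(W))² = (4 + 12)² = 16² = 256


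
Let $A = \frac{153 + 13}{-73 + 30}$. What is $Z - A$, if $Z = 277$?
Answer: $\frac{12077}{43} \approx 280.86$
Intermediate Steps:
$A = - \frac{166}{43}$ ($A = \frac{166}{-43} = 166 \left(- \frac{1}{43}\right) = - \frac{166}{43} \approx -3.8605$)
$Z - A = 277 - - \frac{166}{43} = 277 + \frac{166}{43} = \frac{12077}{43}$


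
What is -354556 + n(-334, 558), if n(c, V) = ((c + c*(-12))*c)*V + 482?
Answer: -685084802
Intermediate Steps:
n(c, V) = 482 - 11*V*c² (n(c, V) = ((c - 12*c)*c)*V + 482 = ((-11*c)*c)*V + 482 = (-11*c²)*V + 482 = -11*V*c² + 482 = 482 - 11*V*c²)
-354556 + n(-334, 558) = -354556 + (482 - 11*558*(-334)²) = -354556 + (482 - 11*558*111556) = -354556 + (482 - 684730728) = -354556 - 684730246 = -685084802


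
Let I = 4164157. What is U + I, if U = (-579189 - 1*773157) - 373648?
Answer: 2438163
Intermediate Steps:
U = -1725994 (U = (-579189 - 773157) - 373648 = -1352346 - 373648 = -1725994)
U + I = -1725994 + 4164157 = 2438163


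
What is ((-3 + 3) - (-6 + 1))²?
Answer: 25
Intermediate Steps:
((-3 + 3) - (-6 + 1))² = (0 - 1*(-5))² = (0 + 5)² = 5² = 25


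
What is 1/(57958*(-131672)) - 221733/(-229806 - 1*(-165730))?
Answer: 423035841546433/122248129885744 ≈ 3.4605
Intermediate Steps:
1/(57958*(-131672)) - 221733/(-229806 - 1*(-165730)) = (1/57958)*(-1/131672) - 221733/(-229806 + 165730) = -1/7631445776 - 221733/(-64076) = -1/7631445776 - 221733*(-1/64076) = -1/7631445776 + 221733/64076 = 423035841546433/122248129885744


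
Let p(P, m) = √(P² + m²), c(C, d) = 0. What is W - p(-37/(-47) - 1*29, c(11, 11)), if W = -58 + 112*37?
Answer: 190716/47 ≈ 4057.8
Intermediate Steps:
W = 4086 (W = -58 + 4144 = 4086)
W - p(-37/(-47) - 1*29, c(11, 11)) = 4086 - √((-37/(-47) - 1*29)² + 0²) = 4086 - √((-37*(-1/47) - 29)² + 0) = 4086 - √((37/47 - 29)² + 0) = 4086 - √((-1326/47)² + 0) = 4086 - √(1758276/2209 + 0) = 4086 - √(1758276/2209) = 4086 - 1*1326/47 = 4086 - 1326/47 = 190716/47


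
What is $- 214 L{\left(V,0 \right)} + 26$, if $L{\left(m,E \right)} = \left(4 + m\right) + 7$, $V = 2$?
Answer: $-2756$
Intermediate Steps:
$L{\left(m,E \right)} = 11 + m$
$- 214 L{\left(V,0 \right)} + 26 = - 214 \left(11 + 2\right) + 26 = \left(-214\right) 13 + 26 = -2782 + 26 = -2756$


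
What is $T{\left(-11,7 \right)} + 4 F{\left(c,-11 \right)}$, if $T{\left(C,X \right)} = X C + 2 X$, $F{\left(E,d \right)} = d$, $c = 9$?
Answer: $-107$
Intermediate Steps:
$T{\left(C,X \right)} = 2 X + C X$ ($T{\left(C,X \right)} = C X + 2 X = 2 X + C X$)
$T{\left(-11,7 \right)} + 4 F{\left(c,-11 \right)} = 7 \left(2 - 11\right) + 4 \left(-11\right) = 7 \left(-9\right) - 44 = -63 - 44 = -107$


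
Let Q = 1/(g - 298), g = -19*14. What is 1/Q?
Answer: -564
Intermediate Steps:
g = -266
Q = -1/564 (Q = 1/(-266 - 298) = 1/(-564) = -1/564 ≈ -0.0017731)
1/Q = 1/(-1/564) = -564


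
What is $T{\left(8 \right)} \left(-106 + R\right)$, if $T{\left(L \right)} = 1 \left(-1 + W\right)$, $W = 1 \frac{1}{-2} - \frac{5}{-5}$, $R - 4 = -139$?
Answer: $\frac{241}{2} \approx 120.5$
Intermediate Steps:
$R = -135$ ($R = 4 - 139 = -135$)
$W = \frac{1}{2}$ ($W = 1 \left(- \frac{1}{2}\right) - -1 = - \frac{1}{2} + 1 = \frac{1}{2} \approx 0.5$)
$T{\left(L \right)} = - \frac{1}{2}$ ($T{\left(L \right)} = 1 \left(-1 + \frac{1}{2}\right) = 1 \left(- \frac{1}{2}\right) = - \frac{1}{2}$)
$T{\left(8 \right)} \left(-106 + R\right) = - \frac{-106 - 135}{2} = \left(- \frac{1}{2}\right) \left(-241\right) = \frac{241}{2}$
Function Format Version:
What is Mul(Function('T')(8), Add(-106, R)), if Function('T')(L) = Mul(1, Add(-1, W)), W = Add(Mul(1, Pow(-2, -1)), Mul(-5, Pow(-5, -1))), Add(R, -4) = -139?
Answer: Rational(241, 2) ≈ 120.50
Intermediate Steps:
R = -135 (R = Add(4, -139) = -135)
W = Rational(1, 2) (W = Add(Mul(1, Rational(-1, 2)), Mul(-5, Rational(-1, 5))) = Add(Rational(-1, 2), 1) = Rational(1, 2) ≈ 0.50000)
Function('T')(L) = Rational(-1, 2) (Function('T')(L) = Mul(1, Add(-1, Rational(1, 2))) = Mul(1, Rational(-1, 2)) = Rational(-1, 2))
Mul(Function('T')(8), Add(-106, R)) = Mul(Rational(-1, 2), Add(-106, -135)) = Mul(Rational(-1, 2), -241) = Rational(241, 2)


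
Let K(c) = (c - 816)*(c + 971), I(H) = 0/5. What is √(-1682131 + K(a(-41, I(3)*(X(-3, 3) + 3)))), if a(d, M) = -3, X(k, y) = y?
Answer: I*√2474923 ≈ 1573.2*I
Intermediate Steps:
I(H) = 0 (I(H) = 0*(⅕) = 0)
K(c) = (-816 + c)*(971 + c)
√(-1682131 + K(a(-41, I(3)*(X(-3, 3) + 3)))) = √(-1682131 + (-792336 + (-3)² + 155*(-3))) = √(-1682131 + (-792336 + 9 - 465)) = √(-1682131 - 792792) = √(-2474923) = I*√2474923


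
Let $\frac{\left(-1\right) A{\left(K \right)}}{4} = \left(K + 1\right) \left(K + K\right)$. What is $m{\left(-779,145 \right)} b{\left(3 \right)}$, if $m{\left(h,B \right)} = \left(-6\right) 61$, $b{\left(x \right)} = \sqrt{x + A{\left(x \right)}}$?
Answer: $- 366 i \sqrt{93} \approx - 3529.6 i$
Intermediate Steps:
$A{\left(K \right)} = - 8 K \left(1 + K\right)$ ($A{\left(K \right)} = - 4 \left(K + 1\right) \left(K + K\right) = - 4 \left(1 + K\right) 2 K = - 4 \cdot 2 K \left(1 + K\right) = - 8 K \left(1 + K\right)$)
$b{\left(x \right)} = \sqrt{x - 8 x \left(1 + x\right)}$
$m{\left(h,B \right)} = -366$
$m{\left(-779,145 \right)} b{\left(3 \right)} = - 366 \sqrt{3 \left(-7 - 24\right)} = - 366 \sqrt{3 \left(-31\right)} = - 366 \sqrt{-93} = - 366 i \sqrt{93}$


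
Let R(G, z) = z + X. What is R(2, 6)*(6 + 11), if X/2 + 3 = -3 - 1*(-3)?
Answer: 0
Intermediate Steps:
X = -6 (X = -6 + 2*(-3 - 1*(-3)) = -6 + 2*(-3 + 3) = -6 + 2*0 = -6 + 0 = -6)
R(G, z) = -6 + z (R(G, z) = z - 6 = -6 + z)
R(2, 6)*(6 + 11) = (-6 + 6)*(6 + 11) = 0*17 = 0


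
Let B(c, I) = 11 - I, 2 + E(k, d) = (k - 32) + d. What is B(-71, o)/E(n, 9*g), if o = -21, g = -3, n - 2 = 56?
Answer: -32/3 ≈ -10.667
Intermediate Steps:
n = 58 (n = 2 + 56 = 58)
E(k, d) = -34 + d + k (E(k, d) = -2 + ((k - 32) + d) = -2 + ((-32 + k) + d) = -2 + (-32 + d + k) = -34 + d + k)
B(-71, o)/E(n, 9*g) = (11 - 1*(-21))/(-34 + 9*(-3) + 58) = (11 + 21)/(-34 - 27 + 58) = 32/(-3) = 32*(-1/3) = -32/3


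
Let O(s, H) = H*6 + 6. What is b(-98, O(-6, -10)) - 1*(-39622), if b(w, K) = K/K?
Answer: 39623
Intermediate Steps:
O(s, H) = 6 + 6*H (O(s, H) = 6*H + 6 = 6 + 6*H)
b(w, K) = 1
b(-98, O(-6, -10)) - 1*(-39622) = 1 - 1*(-39622) = 1 + 39622 = 39623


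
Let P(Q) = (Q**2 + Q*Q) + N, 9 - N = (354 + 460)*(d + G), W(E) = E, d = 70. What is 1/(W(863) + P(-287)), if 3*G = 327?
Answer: 1/19904 ≈ 5.0241e-5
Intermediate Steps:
G = 109 (G = (1/3)*327 = 109)
N = -145697 (N = 9 - (354 + 460)*(70 + 109) = 9 - 814*179 = 9 - 1*145706 = 9 - 145706 = -145697)
P(Q) = -145697 + 2*Q**2 (P(Q) = (Q**2 + Q*Q) - 145697 = (Q**2 + Q**2) - 145697 = 2*Q**2 - 145697 = -145697 + 2*Q**2)
1/(W(863) + P(-287)) = 1/(863 + (-145697 + 2*(-287)**2)) = 1/(863 + (-145697 + 2*82369)) = 1/(863 + (-145697 + 164738)) = 1/(863 + 19041) = 1/19904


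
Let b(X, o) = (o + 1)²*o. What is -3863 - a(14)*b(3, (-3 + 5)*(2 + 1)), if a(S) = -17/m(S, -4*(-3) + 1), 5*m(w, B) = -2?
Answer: -16358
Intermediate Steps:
m(w, B) = -⅖ (m(w, B) = (⅕)*(-2) = -⅖)
a(S) = 85/2 (a(S) = -17/(-⅖) = -17*(-5/2) = 85/2)
b(X, o) = o*(1 + o)² (b(X, o) = (1 + o)²*o = o*(1 + o)²)
-3863 - a(14)*b(3, (-3 + 5)*(2 + 1)) = -3863 - 85*((-3 + 5)*(2 + 1))*(1 + (-3 + 5)*(2 + 1))²/2 = -3863 - 85*(2*3)*(1 + 2*3)²/2 = -3863 - 85*6*(1 + 6)²/2 = -3863 - 85*6*7²/2 = -3863 - 85*6*49/2 = -3863 - 85*294/2 = -3863 - 1*12495 = -3863 - 12495 = -16358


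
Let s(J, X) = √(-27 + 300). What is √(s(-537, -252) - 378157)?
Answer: √(-378157 + √273) ≈ 614.93*I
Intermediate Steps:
s(J, X) = √273
√(s(-537, -252) - 378157) = √(√273 - 378157) = √(-378157 + √273)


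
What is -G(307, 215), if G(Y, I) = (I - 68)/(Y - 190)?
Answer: -49/39 ≈ -1.2564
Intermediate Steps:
G(Y, I) = (-68 + I)/(-190 + Y)
-G(307, 215) = -(-68 + 215)/(-190 + 307) = -147/117 = -1*49/39 = -49/39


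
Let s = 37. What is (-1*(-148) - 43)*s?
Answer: 3885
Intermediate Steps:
(-1*(-148) - 43)*s = (-1*(-148) - 43)*37 = (148 - 43)*37 = 105*37 = 3885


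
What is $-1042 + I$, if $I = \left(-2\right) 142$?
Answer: $-1326$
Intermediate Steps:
$I = -284$
$-1042 + I = -1042 - 284 = -1326$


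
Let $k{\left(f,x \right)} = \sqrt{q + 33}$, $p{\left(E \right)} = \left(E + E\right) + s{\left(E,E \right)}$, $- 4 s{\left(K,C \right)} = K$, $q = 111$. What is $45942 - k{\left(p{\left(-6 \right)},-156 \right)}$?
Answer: $45930$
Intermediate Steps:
$s{\left(K,C \right)} = - \frac{K}{4}$
$p{\left(E \right)} = \frac{7 E}{4}$ ($p{\left(E \right)} = \left(E + E\right) - \frac{E}{4} = 2 E - \frac{E}{4} = \frac{7 E}{4}$)
$k{\left(f,x \right)} = 12$ ($k{\left(f,x \right)} = \sqrt{111 + 33} = \sqrt{144} = 12$)
$45942 - k{\left(p{\left(-6 \right)},-156 \right)} = 45942 - 12 = 45930$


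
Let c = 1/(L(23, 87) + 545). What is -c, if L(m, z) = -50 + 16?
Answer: -1/511 ≈ -0.0019569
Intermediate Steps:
L(m, z) = -34
c = 1/511 (c = 1/(-34 + 545) = 1/511 ≈ 0.0019569)
-c = -1*1/511 = -1/511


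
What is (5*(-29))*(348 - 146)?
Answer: -29290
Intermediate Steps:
(5*(-29))*(348 - 146) = -145*202 = -29290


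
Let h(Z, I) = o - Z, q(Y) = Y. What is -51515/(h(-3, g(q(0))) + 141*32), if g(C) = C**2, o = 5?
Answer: -10303/904 ≈ -11.397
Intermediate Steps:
h(Z, I) = 5 - Z
-51515/(h(-3, g(q(0))) + 141*32) = -51515/((5 - 1*(-3)) + 141*32) = -51515/((5 + 3) + 4512) = -51515/(8 + 4512) = -51515/4520 = -51515*1/4520 = -10303/904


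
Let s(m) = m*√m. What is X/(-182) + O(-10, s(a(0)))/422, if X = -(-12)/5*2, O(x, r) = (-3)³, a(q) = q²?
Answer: -17349/192010 ≈ -0.090355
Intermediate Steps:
s(m) = m^(3/2)
O(x, r) = -27
X = 24/5 (X = -(-12)/5*2 = -4*(-⅗)*2 = (12/5)*2 = 24/5 ≈ 4.8000)
X/(-182) + O(-10, s(a(0)))/422 = (24/5)/(-182) - 27/422 = (24/5)*(-1/182) - 27*1/422 = -12/455 - 27/422 = -17349/192010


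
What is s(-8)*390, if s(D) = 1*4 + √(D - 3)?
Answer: 1560 + 390*I*√11 ≈ 1560.0 + 1293.5*I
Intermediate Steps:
s(D) = 4 + √(-3 + D)
s(-8)*390 = (4 + √(-3 - 8))*390 = (4 + √(-11))*390 = (4 + I*√11)*390 = 1560 + 390*I*√11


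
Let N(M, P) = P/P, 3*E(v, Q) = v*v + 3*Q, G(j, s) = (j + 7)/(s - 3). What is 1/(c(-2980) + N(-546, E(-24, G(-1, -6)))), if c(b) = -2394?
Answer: -1/2393 ≈ -0.00041789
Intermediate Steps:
G(j, s) = (7 + j)/(-3 + s)
E(v, Q) = Q + v²/3 (E(v, Q) = (v*v + 3*Q)/3 = (v² + 3*Q)/3 = Q + v²/3)
N(M, P) = 1
1/(c(-2980) + N(-546, E(-24, G(-1, -6)))) = 1/(-2394 + 1) = 1/(-2393) = -1/2393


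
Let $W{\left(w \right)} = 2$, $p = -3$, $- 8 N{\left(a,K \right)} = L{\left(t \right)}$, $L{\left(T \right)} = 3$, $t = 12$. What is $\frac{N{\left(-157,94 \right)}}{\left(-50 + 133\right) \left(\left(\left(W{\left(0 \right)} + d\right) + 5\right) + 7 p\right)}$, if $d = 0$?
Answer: $\frac{3}{9296} \approx 0.00032272$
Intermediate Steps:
$N{\left(a,K \right)} = - \frac{3}{8}$ ($N{\left(a,K \right)} = \left(- \frac{1}{8}\right) 3 = - \frac{3}{8}$)
$\frac{N{\left(-157,94 \right)}}{\left(-50 + 133\right) \left(\left(\left(W{\left(0 \right)} + d\right) + 5\right) + 7 p\right)} = - \frac{3}{8 \left(-50 + 133\right) \left(\left(\left(2 + 0\right) + 5\right) + 7 \left(-3\right)\right)} = - \frac{3}{8 \cdot 83 \left(\left(2 + 5\right) - 21\right)} = - \frac{3}{8 \cdot 83 \left(7 - 21\right)} = - \frac{3}{8 \cdot 83 \left(-14\right)} = - \frac{3}{8 \left(-1162\right)} = \left(- \frac{3}{8}\right) \left(- \frac{1}{1162}\right) = \frac{3}{9296}$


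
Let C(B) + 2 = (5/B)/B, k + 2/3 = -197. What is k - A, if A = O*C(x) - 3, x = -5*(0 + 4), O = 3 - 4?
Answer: -47197/240 ≈ -196.65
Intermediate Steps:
k = -593/3 (k = -2/3 - 197 = -593/3 ≈ -197.67)
O = -1
x = -20 (x = -5*4 = -20)
C(B) = -2 + 5/B**2 (C(B) = -2 + (5/B)/B = -2 + 5/B**2)
A = -81/80 (A = -(-2 + 5/(-20)**2) - 3 = -(-2 + 5*(1/400)) - 3 = -(-2 + 1/80) - 3 = -1*(-159/80) - 3 = 159/80 - 3 = -81/80 ≈ -1.0125)
k - A = -593/3 - 1*(-81/80) = -593/3 + 81/80 = -47197/240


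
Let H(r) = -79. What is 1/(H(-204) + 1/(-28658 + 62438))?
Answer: -33780/2668619 ≈ -0.012658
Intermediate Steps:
1/(H(-204) + 1/(-28658 + 62438)) = 1/(-79 + 1/(-28658 + 62438)) = 1/(-79 + 1/33780) = 1/(-2668619/33780) = -33780/2668619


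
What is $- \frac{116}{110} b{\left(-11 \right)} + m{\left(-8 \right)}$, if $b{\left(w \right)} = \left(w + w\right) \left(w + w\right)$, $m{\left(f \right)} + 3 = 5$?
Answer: $- \frac{2542}{5} \approx -508.4$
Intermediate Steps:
$m{\left(f \right)} = 2$ ($m{\left(f \right)} = -3 + 5 = 2$)
$b{\left(w \right)} = 4 w^{2}$ ($b{\left(w \right)} = 2 w 2 w = 4 w^{2}$)
$- \frac{116}{110} b{\left(-11 \right)} + m{\left(-8 \right)} = - \frac{116}{110} \cdot 4 \left(-11\right)^{2} + 2 = \left(-116\right) \frac{1}{110} \cdot 4 \cdot 121 + 2 = \left(- \frac{58}{55}\right) 484 + 2 = - \frac{2552}{5} + 2 = - \frac{2542}{5}$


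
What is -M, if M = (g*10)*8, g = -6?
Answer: 480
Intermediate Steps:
M = -480 (M = -6*10*8 = -60*8 = -480)
-M = -1*(-480) = 480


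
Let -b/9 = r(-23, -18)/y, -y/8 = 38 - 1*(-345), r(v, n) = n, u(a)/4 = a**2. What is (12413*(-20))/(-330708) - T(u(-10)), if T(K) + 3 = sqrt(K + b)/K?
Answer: 310096/82677 - sqrt(234671377)/306400 ≈ 3.7007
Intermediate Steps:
u(a) = 4*a**2
y = -3064 (y = -8*(38 - 1*(-345)) = -8*(38 + 345) = -8*383 = -3064)
b = -81/1532 (b = -(-162)/(-3064) = -(-162)*(-1)/3064 = -9*9/1532 = -81/1532 ≈ -0.052872)
T(K) = -3 + sqrt(-81/1532 + K)/K (T(K) = -3 + sqrt(K - 81/1532)/K = -3 + sqrt(-81/1532 + K)/K)
(12413*(-20))/(-330708) - T(u(-10)) = (12413*(-20))/(-330708) - (-3 + sqrt(-31023 + 586756*(4*(-10)**2))/(766*((4*(-10)**2)))) = -248260*(-1/330708) - (-3 + sqrt(-31023 + 586756*(4*100))/(766*((4*100)))) = 62065/82677 - (-3 + (1/766)*sqrt(-31023 + 586756*400)/400) = 62065/82677 - (-3 + (1/766)*(1/400)*sqrt(-31023 + 234702400)) = 62065/82677 - (-3 + (1/766)*(1/400)*sqrt(234671377)) = 62065/82677 - (-3 + sqrt(234671377)/306400) = 62065/82677 + (3 - sqrt(234671377)/306400) = 310096/82677 - sqrt(234671377)/306400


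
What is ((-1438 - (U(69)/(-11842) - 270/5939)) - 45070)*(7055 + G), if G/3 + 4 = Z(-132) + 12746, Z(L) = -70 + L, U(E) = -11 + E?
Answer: -73063444221670925/35164819 ≈ -2.0777e+9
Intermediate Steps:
G = 37620 (G = -12 + 3*((-70 - 132) + 12746) = -12 + 3*(-202 + 12746) = -12 + 3*12544 = -12 + 37632 = 37620)
((-1438 - (U(69)/(-11842) - 270/5939)) - 45070)*(7055 + G) = ((-1438 - ((-11 + 69)/(-11842) - 270/5939)) - 45070)*(7055 + 37620) = ((-1438 - (58*(-1/11842) - 270*1/5939)) - 45070)*44675 = ((-1438 - (-29/5921 - 270/5939)) - 45070)*44675 = ((-1438 - 1*(-1770901/35164819)) - 45070)*44675 = ((-1438 + 1770901/35164819) - 45070)*44675 = (-50565238821/35164819 - 45070)*44675 = -1635443631151/35164819*44675 = -73063444221670925/35164819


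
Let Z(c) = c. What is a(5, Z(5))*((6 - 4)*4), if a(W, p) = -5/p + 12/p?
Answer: 56/5 ≈ 11.200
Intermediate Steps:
a(W, p) = 7/p
a(5, Z(5))*((6 - 4)*4) = (7/5)*((6 - 4)*4) = (7*(⅕))*(2*4) = (7/5)*8 = 56/5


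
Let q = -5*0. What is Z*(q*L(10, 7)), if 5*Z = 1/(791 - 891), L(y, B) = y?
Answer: 0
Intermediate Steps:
q = 0
Z = -1/500 (Z = 1/(5*(791 - 891)) = (1/5)/(-100) = (1/5)*(-1/100) = -1/500 ≈ -0.0020000)
Z*(q*L(10, 7)) = -0*10 = -1/500*0 = 0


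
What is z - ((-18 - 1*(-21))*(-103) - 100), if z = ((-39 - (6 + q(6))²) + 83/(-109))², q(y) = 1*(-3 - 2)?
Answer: 24599578/11881 ≈ 2070.5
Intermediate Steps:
q(y) = -5 (q(y) = 1*(-5) = -5)
z = 19740249/11881 (z = ((-39 - (6 - 5)²) + 83/(-109))² = ((-39 - 1*1²) + 83*(-1/109))² = ((-39 - 1*1) - 83/109)² = ((-39 - 1) - 83/109)² = (-40 - 83/109)² = (-4443/109)² = 19740249/11881 ≈ 1661.5)
z - ((-18 - 1*(-21))*(-103) - 100) = 19740249/11881 - ((-18 - 1*(-21))*(-103) - 100) = 19740249/11881 - ((-18 + 21)*(-103) - 100) = 19740249/11881 - (3*(-103) - 100) = 19740249/11881 - (-309 - 100) = 19740249/11881 - 1*(-409) = 19740249/11881 + 409 = 24599578/11881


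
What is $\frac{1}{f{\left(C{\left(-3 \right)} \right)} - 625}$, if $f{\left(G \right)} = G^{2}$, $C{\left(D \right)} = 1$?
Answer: $- \frac{1}{624} \approx -0.0016026$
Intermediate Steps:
$\frac{1}{f{\left(C{\left(-3 \right)} \right)} - 625} = \frac{1}{1^{2} - 625} = \frac{1}{1 - 625} = \frac{1}{-624} = - \frac{1}{624}$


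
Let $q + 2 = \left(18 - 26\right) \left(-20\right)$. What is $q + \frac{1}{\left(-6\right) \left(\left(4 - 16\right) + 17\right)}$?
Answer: $\frac{4739}{30} \approx 157.97$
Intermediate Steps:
$q = 158$ ($q = -2 + \left(18 - 26\right) \left(-20\right) = -2 - -160 = -2 + 160 = 158$)
$q + \frac{1}{\left(-6\right) \left(\left(4 - 16\right) + 17\right)} = 158 + \frac{1}{\left(-6\right) \left(\left(4 - 16\right) + 17\right)} = 158 + \frac{1}{\left(-6\right) \left(-12 + 17\right)} = 158 + \frac{1}{\left(-6\right) 5} = 158 + \frac{1}{-30} = 158 - \frac{1}{30} = \frac{4739}{30}$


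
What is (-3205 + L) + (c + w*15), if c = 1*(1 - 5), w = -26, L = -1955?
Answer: -5554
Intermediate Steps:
c = -4 (c = 1*(-4) = -4)
(-3205 + L) + (c + w*15) = (-3205 - 1955) + (-4 - 26*15) = -5160 + (-4 - 390) = -5160 - 394 = -5554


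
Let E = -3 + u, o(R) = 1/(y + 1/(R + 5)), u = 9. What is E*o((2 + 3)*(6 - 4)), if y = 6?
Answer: 90/91 ≈ 0.98901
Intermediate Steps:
o(R) = 1/(6 + 1/(5 + R)) (o(R) = 1/(6 + 1/(R + 5)) = 1/(6 + 1/(5 + R)))
E = 6 (E = -3 + 9 = 6)
E*o((2 + 3)*(6 - 4)) = 6*((5 + (2 + 3)*(6 - 4))/(31 + 6*((2 + 3)*(6 - 4)))) = 6*((5 + 5*2)/(31 + 6*(5*2))) = 6*((5 + 10)/(31 + 6*10)) = 6*(15/(31 + 60)) = 6*(15/91) = 90/91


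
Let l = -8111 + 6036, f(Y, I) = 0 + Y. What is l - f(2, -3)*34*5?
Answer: -2415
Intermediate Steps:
f(Y, I) = Y
l = -2075
l - f(2, -3)*34*5 = -2075 - 2*34*5 = -2075 - 68*5 = -2075 - 1*340 = -2075 - 340 = -2415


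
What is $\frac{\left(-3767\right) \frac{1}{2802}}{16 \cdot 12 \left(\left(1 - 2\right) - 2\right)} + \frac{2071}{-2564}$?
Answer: $- \frac{833209001}{1034543232} \approx -0.80539$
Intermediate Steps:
$\frac{\left(-3767\right) \frac{1}{2802}}{16 \cdot 12 \left(\left(1 - 2\right) - 2\right)} + \frac{2071}{-2564} = \frac{\left(-3767\right) \frac{1}{2802}}{192 \left(-1 - 2\right)} + 2071 \left(- \frac{1}{2564}\right) = - \frac{3767}{2802 \cdot 192 \left(-3\right)} - \frac{2071}{2564} = - \frac{3767}{2802 \left(-576\right)} - \frac{2071}{2564} = \left(- \frac{3767}{2802}\right) \left(- \frac{1}{576}\right) - \frac{2071}{2564} = \frac{3767}{1613952} - \frac{2071}{2564} = - \frac{833209001}{1034543232}$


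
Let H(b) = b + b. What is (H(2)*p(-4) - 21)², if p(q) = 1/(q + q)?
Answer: 1849/4 ≈ 462.25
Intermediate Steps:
p(q) = 1/(2*q)
H(b) = 2*b
(H(2)*p(-4) - 21)² = ((2*2)*((½)/(-4)) - 21)² = (4*((½)*(-¼)) - 21)² = (4*(-⅛) - 21)² = (-½ - 21)² = (-43/2)² = 1849/4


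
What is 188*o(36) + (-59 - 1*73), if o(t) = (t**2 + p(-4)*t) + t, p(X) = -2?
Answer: 236748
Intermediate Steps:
o(t) = t**2 - t (o(t) = (t**2 - 2*t) + t = t**2 - t)
188*o(36) + (-59 - 1*73) = 188*(36*(-1 + 36)) + (-59 - 1*73) = 188*(36*35) + (-59 - 73) = 188*1260 - 132 = 236880 - 132 = 236748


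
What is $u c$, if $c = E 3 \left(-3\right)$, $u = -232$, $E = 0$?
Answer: $0$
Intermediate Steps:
$c = 0$ ($c = 0 \cdot 3 \left(-3\right) = 0 \left(-3\right) = 0$)
$u c = \left(-232\right) 0 = 0$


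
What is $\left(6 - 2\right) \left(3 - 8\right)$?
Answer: $-20$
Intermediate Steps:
$\left(6 - 2\right) \left(3 - 8\right) = \left(6 - 2\right) \left(-5\right) = 4 \left(-5\right) = -20$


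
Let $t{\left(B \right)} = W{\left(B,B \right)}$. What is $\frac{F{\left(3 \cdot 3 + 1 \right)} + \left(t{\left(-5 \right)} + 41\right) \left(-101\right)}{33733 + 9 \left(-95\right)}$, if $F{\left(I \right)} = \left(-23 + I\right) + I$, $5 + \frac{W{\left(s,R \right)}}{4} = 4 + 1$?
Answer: $- \frac{2072}{16439} \approx -0.12604$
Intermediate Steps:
$W{\left(s,R \right)} = 0$ ($W{\left(s,R \right)} = -20 + 4 \left(4 + 1\right) = -20 + 4 \cdot 5 = -20 + 20 = 0$)
$t{\left(B \right)} = 0$
$F{\left(I \right)} = -23 + 2 I$
$\frac{F{\left(3 \cdot 3 + 1 \right)} + \left(t{\left(-5 \right)} + 41\right) \left(-101\right)}{33733 + 9 \left(-95\right)} = \frac{\left(-23 + 2 \left(3 \cdot 3 + 1\right)\right) + \left(0 + 41\right) \left(-101\right)}{33733 + 9 \left(-95\right)} = \frac{\left(-23 + 2 \left(9 + 1\right)\right) + 41 \left(-101\right)}{33733 - 855} = \frac{\left(-23 + 2 \cdot 10\right) - 4141}{32878} = \left(\left(-23 + 20\right) - 4141\right) \frac{1}{32878} = \left(-3 - 4141\right) \frac{1}{32878} = \left(-4144\right) \frac{1}{32878} = - \frac{2072}{16439}$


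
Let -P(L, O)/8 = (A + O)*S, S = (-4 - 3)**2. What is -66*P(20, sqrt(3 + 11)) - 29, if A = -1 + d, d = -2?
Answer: -77645 + 25872*sqrt(14) ≈ 19159.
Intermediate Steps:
S = 49 (S = (-7)**2 = 49)
A = -3 (A = -1 - 2 = -3)
P(L, O) = 1176 - 392*O (P(L, O) = -8*(-3 + O)*49 = -8*(-147 + 49*O) = 1176 - 392*O)
-66*P(20, sqrt(3 + 11)) - 29 = -66*(1176 - 392*sqrt(3 + 11)) - 29 = -66*(1176 - 392*sqrt(14)) - 29 = (-77616 + 25872*sqrt(14)) - 29 = -77645 + 25872*sqrt(14)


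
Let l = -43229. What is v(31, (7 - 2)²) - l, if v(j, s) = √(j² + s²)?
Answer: 43229 + √1586 ≈ 43269.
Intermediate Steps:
v(31, (7 - 2)²) - l = √(31² + ((7 - 2)²)²) - 1*(-43229) = √(961 + (5²)²) + 43229 = √(961 + 25²) + 43229 = √(961 + 625) + 43229 = √1586 + 43229 = 43229 + √1586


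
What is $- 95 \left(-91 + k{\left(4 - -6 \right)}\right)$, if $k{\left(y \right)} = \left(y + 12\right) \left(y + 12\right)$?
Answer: $-37335$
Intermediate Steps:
$k{\left(y \right)} = \left(12 + y\right)^{2}$ ($k{\left(y \right)} = \left(12 + y\right) \left(12 + y\right) = \left(12 + y\right)^{2}$)
$- 95 \left(-91 + k{\left(4 - -6 \right)}\right) = - 95 \left(-91 + \left(12 + \left(4 - -6\right)\right)^{2}\right) = - 95 \left(-91 + \left(12 + \left(4 + 6\right)\right)^{2}\right) = - 95 \left(-91 + \left(12 + 10\right)^{2}\right) = - 95 \left(-91 + 22^{2}\right) = - 95 \left(-91 + 484\right) = \left(-95\right) 393 = -37335$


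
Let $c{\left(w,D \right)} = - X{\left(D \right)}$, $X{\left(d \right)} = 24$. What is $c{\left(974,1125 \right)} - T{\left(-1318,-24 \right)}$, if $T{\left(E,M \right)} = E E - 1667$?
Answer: $-1735481$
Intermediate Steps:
$T{\left(E,M \right)} = -1667 + E^{2}$ ($T{\left(E,M \right)} = E^{2} - 1667 = -1667 + E^{2}$)
$c{\left(w,D \right)} = -24$ ($c{\left(w,D \right)} = \left(-1\right) 24 = -24$)
$c{\left(974,1125 \right)} - T{\left(-1318,-24 \right)} = -24 - \left(-1667 + \left(-1318\right)^{2}\right) = -24 - \left(-1667 + 1737124\right) = -24 - 1735457 = -1735481$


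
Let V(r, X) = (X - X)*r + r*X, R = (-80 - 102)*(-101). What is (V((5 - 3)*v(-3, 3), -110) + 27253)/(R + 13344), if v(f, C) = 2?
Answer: 26813/31726 ≈ 0.84514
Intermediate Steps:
R = 18382 (R = -182*(-101) = 18382)
V(r, X) = X*r (V(r, X) = 0*r + X*r = 0 + X*r = X*r)
(V((5 - 3)*v(-3, 3), -110) + 27253)/(R + 13344) = (-110*(5 - 3)*2 + 27253)/(18382 + 13344) = (-220*2 + 27253)/31726 = (-110*4 + 27253)*(1/31726) = (-440 + 27253)*(1/31726) = 26813*(1/31726) = 26813/31726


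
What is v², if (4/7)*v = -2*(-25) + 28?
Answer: 74529/4 ≈ 18632.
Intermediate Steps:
v = 273/2 (v = 7*(-2*(-25) + 28)/4 = 7*(50 + 28)/4 = (7/4)*78 = 273/2 ≈ 136.50)
v² = (273/2)² = 74529/4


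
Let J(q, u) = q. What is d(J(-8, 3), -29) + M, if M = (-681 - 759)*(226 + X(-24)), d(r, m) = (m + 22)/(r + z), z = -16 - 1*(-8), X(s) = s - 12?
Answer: -4377593/16 ≈ -2.7360e+5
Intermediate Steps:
X(s) = -12 + s
z = -8 (z = -16 + 8 = -8)
d(r, m) = (22 + m)/(-8 + r) (d(r, m) = (m + 22)/(r - 8) = (22 + m)/(-8 + r))
M = -273600 (M = (-681 - 759)*(226 + (-12 - 24)) = -1440*(226 - 36) = -1440*190 = -273600)
d(J(-8, 3), -29) + M = (22 - 29)/(-8 - 8) - 273600 = -7/(-16) - 273600 = -1/16*(-7) - 273600 = 7/16 - 273600 = -4377593/16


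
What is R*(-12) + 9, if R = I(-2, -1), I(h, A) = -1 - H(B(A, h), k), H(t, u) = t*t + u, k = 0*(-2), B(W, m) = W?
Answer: 33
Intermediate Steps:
k = 0
H(t, u) = u + t**2 (H(t, u) = t**2 + u = u + t**2)
I(h, A) = -1 - A**2 (I(h, A) = -1 - (0 + A**2) = -1 - A**2)
R = -2 (R = -1 - 1*(-1)**2 = -1 - 1*1 = -1 - 1 = -2)
R*(-12) + 9 = -2*(-12) + 9 = 24 + 9 = 33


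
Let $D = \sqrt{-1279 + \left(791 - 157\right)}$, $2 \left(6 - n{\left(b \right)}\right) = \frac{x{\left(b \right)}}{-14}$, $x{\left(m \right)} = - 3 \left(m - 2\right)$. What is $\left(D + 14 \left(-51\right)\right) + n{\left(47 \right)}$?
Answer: $- \frac{19959}{28} + i \sqrt{645} \approx -712.82 + 25.397 i$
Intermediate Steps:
$x{\left(m \right)} = 6 - 3 m$ ($x{\left(m \right)} = - 3 \left(-2 + m\right) = 6 - 3 m$)
$n{\left(b \right)} = \frac{87}{14} - \frac{3 b}{28}$ ($n{\left(b \right)} = 6 - \frac{\left(6 - 3 b\right) \frac{1}{-14}}{2} = 6 - \frac{\left(6 - 3 b\right) \left(- \frac{1}{14}\right)}{2} = 6 - \frac{- \frac{3}{7} + \frac{3 b}{14}}{2} = 6 - \left(- \frac{3}{14} + \frac{3 b}{28}\right) = \frac{87}{14} - \frac{3 b}{28}$)
$D = i \sqrt{645}$ ($D = \sqrt{-1279 + \left(791 - 157\right)} = \sqrt{-1279 + 634} = \sqrt{-645} = i \sqrt{645} \approx 25.397 i$)
$\left(D + 14 \left(-51\right)\right) + n{\left(47 \right)} = \left(i \sqrt{645} + 14 \left(-51\right)\right) + \left(\frac{87}{14} - \frac{141}{28}\right) = \left(i \sqrt{645} - 714\right) + \left(\frac{87}{14} - \frac{141}{28}\right) = \left(-714 + i \sqrt{645}\right) + \frac{33}{28} = - \frac{19959}{28} + i \sqrt{645}$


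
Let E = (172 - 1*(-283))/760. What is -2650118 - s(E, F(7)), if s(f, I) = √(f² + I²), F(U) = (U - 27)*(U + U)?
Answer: -2650118 - 7*√36966569/152 ≈ -2.6504e+6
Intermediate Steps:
F(U) = 2*U*(-27 + U) (F(U) = (-27 + U)*(2*U) = 2*U*(-27 + U))
E = 91/152 (E = (172 + 283)*(1/760) = 455*(1/760) = 91/152 ≈ 0.59868)
s(f, I) = √(I² + f²)
-2650118 - s(E, F(7)) = -2650118 - √((2*7*(-27 + 7))² + (91/152)²) = -2650118 - √((2*7*(-20))² + 8281/23104) = -2650118 - √((-280)² + 8281/23104) = -2650118 - √(78400 + 8281/23104) = -2650118 - √(1811361881/23104) = -2650118 - 7*√36966569/152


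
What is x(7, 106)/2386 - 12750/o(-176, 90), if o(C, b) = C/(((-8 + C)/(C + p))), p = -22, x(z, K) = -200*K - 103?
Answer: 25287443/433059 ≈ 58.393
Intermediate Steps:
x(z, K) = -103 - 200*K
o(C, b) = C*(-22 + C)/(-8 + C) (o(C, b) = C/(((-8 + C)/(C - 22))) = C/(((-8 + C)/(-22 + C))) = C*((-22 + C)/(-8 + C)) = C*(-22 + C)/(-8 + C))
x(7, 106)/2386 - 12750/o(-176, 90) = (-103 - 200*106)/2386 - 12750*(-(-8 - 176)/(176*(-22 - 176))) = (-103 - 21200)*(1/2386) - 12750/((-176*(-198)/(-184))) = -21303*1/2386 - 12750/((-176*(-1/184)*(-198))) = -21303/2386 - 12750/(-4356/23) = -21303/2386 - 12750*(-23/4356) = -21303/2386 + 48875/726 = 25287443/433059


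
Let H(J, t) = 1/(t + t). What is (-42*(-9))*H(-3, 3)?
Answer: 63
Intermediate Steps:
H(J, t) = 1/(2*t)
(-42*(-9))*H(-3, 3) = (-42*(-9))*((½)/3) = 378*((½)*(⅓)) = 378*(⅙) = 63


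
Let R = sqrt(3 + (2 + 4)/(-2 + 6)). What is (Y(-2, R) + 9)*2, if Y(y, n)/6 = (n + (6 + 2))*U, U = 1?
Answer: 114 + 18*sqrt(2) ≈ 139.46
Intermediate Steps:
R = 3*sqrt(2)/2 (R = sqrt(3 + 6/4) = sqrt(3 + 6*(1/4)) = sqrt(3 + 3/2) = sqrt(9/2) = 3*sqrt(2)/2 ≈ 2.1213)
Y(y, n) = 48 + 6*n (Y(y, n) = 6*((n + (6 + 2))*1) = 6*((n + 8)*1) = 6*((8 + n)*1) = 6*(8 + n) = 48 + 6*n)
(Y(-2, R) + 9)*2 = ((48 + 6*(3*sqrt(2)/2)) + 9)*2 = ((48 + 9*sqrt(2)) + 9)*2 = (57 + 9*sqrt(2))*2 = 114 + 18*sqrt(2)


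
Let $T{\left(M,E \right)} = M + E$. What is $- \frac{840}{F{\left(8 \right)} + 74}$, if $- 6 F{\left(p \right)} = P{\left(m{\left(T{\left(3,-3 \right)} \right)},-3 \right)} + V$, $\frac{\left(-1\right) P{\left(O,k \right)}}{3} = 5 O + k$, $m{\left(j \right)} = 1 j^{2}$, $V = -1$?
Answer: $- \frac{1260}{109} \approx -11.56$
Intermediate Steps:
$T{\left(M,E \right)} = E + M$
$m{\left(j \right)} = j^{2}$
$P{\left(O,k \right)} = - 15 O - 3 k$ ($P{\left(O,k \right)} = - 3 \left(5 O + k\right) = - 3 \left(k + 5 O\right) = - 15 O - 3 k$)
$F{\left(p \right)} = - \frac{4}{3}$ ($F{\left(p \right)} = - \frac{\left(- 15 \left(-3 + 3\right)^{2} - -9\right) - 1}{6} = - \frac{\left(- 15 \cdot 0^{2} + 9\right) - 1}{6} = - \frac{\left(\left(-15\right) 0 + 9\right) - 1}{6} = - \frac{\left(0 + 9\right) - 1}{6} = - \frac{9 - 1}{6} = \left(- \frac{1}{6}\right) 8 = - \frac{4}{3}$)
$- \frac{840}{F{\left(8 \right)} + 74} = - \frac{840}{- \frac{4}{3} + 74} = - \frac{840}{\frac{218}{3}} = \left(-840\right) \frac{3}{218} = - \frac{1260}{109}$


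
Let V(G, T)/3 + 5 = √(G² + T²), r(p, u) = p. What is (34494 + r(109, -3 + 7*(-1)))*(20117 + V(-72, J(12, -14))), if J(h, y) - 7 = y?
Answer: 695589506 + 103809*√5233 ≈ 7.0310e+8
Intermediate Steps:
J(h, y) = 7 + y
V(G, T) = -15 + 3*√(G² + T²)
(34494 + r(109, -3 + 7*(-1)))*(20117 + V(-72, J(12, -14))) = (34494 + 109)*(20117 + (-15 + 3*√((-72)² + (7 - 14)²))) = 34603*(20117 + (-15 + 3*√(5184 + (-7)²))) = 34603*(20117 + (-15 + 3*√(5184 + 49))) = 34603*(20117 + (-15 + 3*√5233)) = 34603*(20102 + 3*√5233) = 695589506 + 103809*√5233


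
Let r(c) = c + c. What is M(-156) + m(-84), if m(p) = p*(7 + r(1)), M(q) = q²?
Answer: 23580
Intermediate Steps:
r(c) = 2*c
m(p) = 9*p (m(p) = p*(7 + 2*1) = p*(7 + 2) = p*9 = 9*p)
M(-156) + m(-84) = (-156)² + 9*(-84) = 24336 - 756 = 23580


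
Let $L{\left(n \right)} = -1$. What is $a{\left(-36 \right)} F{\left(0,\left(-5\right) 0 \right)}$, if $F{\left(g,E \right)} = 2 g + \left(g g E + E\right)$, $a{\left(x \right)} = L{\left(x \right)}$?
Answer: $0$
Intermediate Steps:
$a{\left(x \right)} = -1$
$F{\left(g,E \right)} = E + 2 g + E g^{2}$ ($F{\left(g,E \right)} = 2 g + \left(g^{2} E + E\right) = 2 g + \left(E g^{2} + E\right) = 2 g + \left(E + E g^{2}\right) = E + 2 g + E g^{2}$)
$a{\left(-36 \right)} F{\left(0,\left(-5\right) 0 \right)} = - (\left(-5\right) 0 + 2 \cdot 0 + \left(-5\right) 0 \cdot 0^{2}) = - (0 + 0 + 0 \cdot 0) = - (0 + 0 + 0) = \left(-1\right) 0 = 0$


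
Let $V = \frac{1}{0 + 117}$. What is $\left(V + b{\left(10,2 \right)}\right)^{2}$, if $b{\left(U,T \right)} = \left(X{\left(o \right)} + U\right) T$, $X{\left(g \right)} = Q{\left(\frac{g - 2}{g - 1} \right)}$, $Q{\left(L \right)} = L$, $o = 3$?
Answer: $\frac{6041764}{13689} \approx 441.36$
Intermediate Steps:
$X{\left(g \right)} = \frac{-2 + g}{-1 + g}$ ($X{\left(g \right)} = \frac{g - 2}{g - 1} = \frac{-2 + g}{-1 + g}$)
$b{\left(U,T \right)} = T \left(\frac{1}{2} + U\right)$ ($b{\left(U,T \right)} = \left(\frac{-2 + 3}{-1 + 3} + U\right) T = \left(\frac{1}{2} \cdot 1 + U\right) T = \left(\frac{1}{2} + U\right) T = T \left(\frac{1}{2} + U\right)$)
$V = \frac{1}{117} \approx 0.008547$
$\left(V + b{\left(10,2 \right)}\right)^{2} = \left(\frac{1}{117} + 2 \left(\frac{1}{2} + 10\right)\right)^{2} = \left(\frac{1}{117} + 2 \cdot \frac{21}{2}\right)^{2} = \left(\frac{1}{117} + 21\right)^{2} = \left(\frac{2458}{117}\right)^{2} = \frac{6041764}{13689}$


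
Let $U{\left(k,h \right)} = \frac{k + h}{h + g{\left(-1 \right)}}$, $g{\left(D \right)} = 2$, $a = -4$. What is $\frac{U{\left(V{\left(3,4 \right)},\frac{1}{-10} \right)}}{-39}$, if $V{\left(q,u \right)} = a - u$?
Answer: $\frac{27}{247} \approx 0.10931$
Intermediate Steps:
$V{\left(q,u \right)} = -4 - u$
$U{\left(k,h \right)} = \frac{h + k}{2 + h}$ ($U{\left(k,h \right)} = \frac{k + h}{h + 2} = \frac{h + k}{2 + h}$)
$\frac{U{\left(V{\left(3,4 \right)},\frac{1}{-10} \right)}}{-39} = \frac{\frac{1}{2 + \frac{1}{-10}} \left(\frac{1}{-10} - 8\right)}{-39} = - \frac{\frac{1}{2 - \frac{1}{10}} \left(- \frac{1}{10} - 8\right)}{39} = - \frac{\frac{1}{\frac{19}{10}} \left(- \frac{1}{10} - 8\right)}{39} = - \frac{\frac{10}{19} \left(- \frac{81}{10}\right)}{39} = \left(- \frac{1}{39}\right) \left(- \frac{81}{19}\right) = \frac{27}{247}$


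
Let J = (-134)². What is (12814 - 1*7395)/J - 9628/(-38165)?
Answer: 379696503/685290740 ≈ 0.55407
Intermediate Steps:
J = 17956
(12814 - 1*7395)/J - 9628/(-38165) = (12814 - 1*7395)/17956 - 9628/(-38165) = (12814 - 7395)*(1/17956) - 9628*(-1/38165) = 5419*(1/17956) + 9628/38165 = 5419/17956 + 9628/38165 = 379696503/685290740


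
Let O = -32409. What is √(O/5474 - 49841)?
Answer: I*√1493646823382/5474 ≈ 223.26*I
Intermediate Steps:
√(O/5474 - 49841) = √(-32409/5474 - 49841) = √(-272862043/5474) = I*√1493646823382/5474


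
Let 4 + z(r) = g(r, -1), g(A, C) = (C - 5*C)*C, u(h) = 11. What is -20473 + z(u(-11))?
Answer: -20481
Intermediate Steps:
g(A, C) = -4*C² (g(A, C) = (-4*C)*C = -4*C²)
z(r) = -8 (z(r) = -4 - 4*(-1)² = -4 - 4*1 = -4 - 4 = -8)
-20473 + z(u(-11)) = -20473 - 8 = -20481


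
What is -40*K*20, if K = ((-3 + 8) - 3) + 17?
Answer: -15200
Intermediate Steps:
K = 19 (K = (5 - 3) + 17 = 2 + 17 = 19)
-40*K*20 = -40*19*20 = -760*20 = -15200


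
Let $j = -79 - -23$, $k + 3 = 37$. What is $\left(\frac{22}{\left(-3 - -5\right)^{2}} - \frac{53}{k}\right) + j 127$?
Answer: $- \frac{120837}{17} \approx -7108.1$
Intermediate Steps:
$k = 34$ ($k = -3 + 37 = 34$)
$j = -56$ ($j = -79 + 23 = -56$)
$\left(\frac{22}{\left(-3 - -5\right)^{2}} - \frac{53}{k}\right) + j 127 = \left(\frac{22}{\left(-3 - -5\right)^{2}} - \frac{53}{34}\right) - 7112 = \left(\frac{22}{\left(-3 + 5\right)^{2}} - \frac{53}{34}\right) - 7112 = \left(\frac{22}{2^{2}} - \frac{53}{34}\right) - 7112 = \left(\frac{22}{4} - \frac{53}{34}\right) - 7112 = \left(22 \cdot \frac{1}{4} - \frac{53}{34}\right) - 7112 = \left(\frac{11}{2} - \frac{53}{34}\right) - 7112 = \frac{67}{17} - 7112 = - \frac{120837}{17}$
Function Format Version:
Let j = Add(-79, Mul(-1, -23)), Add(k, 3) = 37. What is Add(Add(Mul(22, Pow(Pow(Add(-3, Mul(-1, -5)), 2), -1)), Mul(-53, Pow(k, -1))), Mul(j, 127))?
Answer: Rational(-120837, 17) ≈ -7108.1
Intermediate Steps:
k = 34 (k = Add(-3, 37) = 34)
j = -56 (j = Add(-79, 23) = -56)
Add(Add(Mul(22, Pow(Pow(Add(-3, Mul(-1, -5)), 2), -1)), Mul(-53, Pow(k, -1))), Mul(j, 127)) = Add(Add(Mul(22, Pow(Pow(Add(-3, Mul(-1, -5)), 2), -1)), Mul(-53, Pow(34, -1))), Mul(-56, 127)) = Add(Add(Mul(22, Pow(Pow(Add(-3, 5), 2), -1)), Mul(-53, Rational(1, 34))), -7112) = Add(Add(Mul(22, Pow(Pow(2, 2), -1)), Rational(-53, 34)), -7112) = Add(Add(Mul(22, Pow(4, -1)), Rational(-53, 34)), -7112) = Add(Add(Mul(22, Rational(1, 4)), Rational(-53, 34)), -7112) = Add(Add(Rational(11, 2), Rational(-53, 34)), -7112) = Add(Rational(67, 17), -7112) = Rational(-120837, 17)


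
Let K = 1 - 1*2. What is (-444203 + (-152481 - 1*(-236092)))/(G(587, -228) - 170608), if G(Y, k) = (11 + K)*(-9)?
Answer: 180296/85349 ≈ 2.1125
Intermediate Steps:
K = -1 (K = 1 - 2 = -1)
G(Y, k) = -90 (G(Y, k) = (11 - 1)*(-9) = 10*(-9) = -90)
(-444203 + (-152481 - 1*(-236092)))/(G(587, -228) - 170608) = (-444203 + (-152481 - 1*(-236092)))/(-90 - 170608) = (-444203 + (-152481 + 236092))/(-170698) = (-444203 + 83611)*(-1/170698) = -360592*(-1/170698) = 180296/85349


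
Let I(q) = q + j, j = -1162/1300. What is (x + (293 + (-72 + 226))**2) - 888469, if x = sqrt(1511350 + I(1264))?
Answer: -688660 + 17*sqrt(88453846)/130 ≈ -6.8743e+5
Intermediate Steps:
j = -581/650 (j = -1162*1/1300 = -581/650 ≈ -0.89385)
I(q) = -581/650 + q (I(q) = q - 581/650 = -581/650 + q)
x = 17*sqrt(88453846)/130 (x = sqrt(1511350 + (-581/650 + 1264)) = sqrt(1511350 + 821019/650) = sqrt(983198519/650) = 17*sqrt(88453846)/130 ≈ 1229.9)
(x + (293 + (-72 + 226))**2) - 888469 = (17*sqrt(88453846)/130 + (293 + (-72 + 226))**2) - 888469 = (17*sqrt(88453846)/130 + (293 + 154)**2) - 888469 = (17*sqrt(88453846)/130 + 447**2) - 888469 = (17*sqrt(88453846)/130 + 199809) - 888469 = (199809 + 17*sqrt(88453846)/130) - 888469 = -688660 + 17*sqrt(88453846)/130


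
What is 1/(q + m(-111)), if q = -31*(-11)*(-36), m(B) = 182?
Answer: -1/12094 ≈ -8.2686e-5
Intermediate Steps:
q = -12276 (q = 341*(-36) = -12276)
1/(q + m(-111)) = 1/(-12276 + 182) = 1/(-12094) = -1/12094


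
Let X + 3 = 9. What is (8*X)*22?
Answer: 1056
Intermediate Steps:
X = 6 (X = -3 + 9 = 6)
(8*X)*22 = (8*6)*22 = 48*22 = 1056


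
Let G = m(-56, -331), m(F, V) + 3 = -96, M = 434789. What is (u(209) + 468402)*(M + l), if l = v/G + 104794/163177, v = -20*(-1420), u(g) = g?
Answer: 299024302249146253/1468593 ≈ 2.0361e+11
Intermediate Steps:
m(F, V) = -99 (m(F, V) = -3 - 96 = -99)
G = -99
v = 28400
l = -4623852194/16154523 (l = 28400/(-99) + 104794/163177 = 28400*(-1/99) + 104794*(1/163177) = -28400/99 + 104794/163177 = -4623852194/16154523 ≈ -286.23)
(u(209) + 468402)*(M + l) = (209 + 468402)*(434789 - 4623852194/16154523) = 468611*(7019185048453/16154523) = 299024302249146253/1468593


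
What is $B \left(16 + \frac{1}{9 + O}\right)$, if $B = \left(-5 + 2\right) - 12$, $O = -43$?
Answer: $- \frac{8145}{34} \approx -239.56$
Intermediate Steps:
$B = -15$ ($B = -3 - 12 = -15$)
$B \left(16 + \frac{1}{9 + O}\right) = - 15 \left(16 + \frac{1}{9 - 43}\right) = - 15 \left(16 + \frac{1}{-34}\right) = - 15 \left(16 - \frac{1}{34}\right) = \left(-15\right) \frac{543}{34} = - \frac{8145}{34}$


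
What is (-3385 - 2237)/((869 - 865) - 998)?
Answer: 2811/497 ≈ 5.6559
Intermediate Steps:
(-3385 - 2237)/((869 - 865) - 998) = -5622/(4 - 998) = -5622/(-994) = -5622*(-1/994) = 2811/497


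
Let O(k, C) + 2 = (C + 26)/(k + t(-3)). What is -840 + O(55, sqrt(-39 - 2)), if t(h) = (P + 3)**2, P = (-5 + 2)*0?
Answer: -26931/32 + I*sqrt(41)/64 ≈ -841.59 + 0.10005*I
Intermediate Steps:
P = 0 (P = -3*0 = 0)
t(h) = 9 (t(h) = (0 + 3)**2 = 3**2 = 9)
O(k, C) = -2 + (26 + C)/(9 + k) (O(k, C) = -2 + (C + 26)/(k + 9) = -2 + (26 + C)/(9 + k))
-840 + O(55, sqrt(-39 - 2)) = -840 + (8 + sqrt(-39 - 2) - 2*55)/(9 + 55) = -840 + (8 + sqrt(-41) - 110)/64 = -840 + (8 + I*sqrt(41) - 110)/64 = -840 + (-102 + I*sqrt(41))/64 = -840 + (-51/32 + I*sqrt(41)/64) = -26931/32 + I*sqrt(41)/64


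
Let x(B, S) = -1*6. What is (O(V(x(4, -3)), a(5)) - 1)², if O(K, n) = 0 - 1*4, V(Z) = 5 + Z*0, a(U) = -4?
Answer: 25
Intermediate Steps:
x(B, S) = -6
V(Z) = 5 (V(Z) = 5 + 0 = 5)
O(K, n) = -4 (O(K, n) = 0 - 4 = -4)
(O(V(x(4, -3)), a(5)) - 1)² = (-4 - 1)² = (-5)² = 25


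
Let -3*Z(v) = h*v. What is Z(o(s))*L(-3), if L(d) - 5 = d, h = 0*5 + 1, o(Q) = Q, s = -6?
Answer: 4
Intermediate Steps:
h = 1 (h = 0 + 1 = 1)
L(d) = 5 + d
Z(v) = -v/3
Z(o(s))*L(-3) = (-⅓*(-6))*(5 - 3) = 2*2 = 4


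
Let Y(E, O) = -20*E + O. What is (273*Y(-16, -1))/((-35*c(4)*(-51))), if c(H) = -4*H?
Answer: -4147/1360 ≈ -3.0493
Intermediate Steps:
Y(E, O) = O - 20*E
(273*Y(-16, -1))/((-35*c(4)*(-51))) = (273*(-1 - 20*(-16)))/((-(-140)*4*(-51))) = (273*(-1 + 320))/((-35*(-16)*(-51))) = (273*319)/((560*(-51))) = 87087/(-28560) = 87087*(-1/28560) = -4147/1360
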